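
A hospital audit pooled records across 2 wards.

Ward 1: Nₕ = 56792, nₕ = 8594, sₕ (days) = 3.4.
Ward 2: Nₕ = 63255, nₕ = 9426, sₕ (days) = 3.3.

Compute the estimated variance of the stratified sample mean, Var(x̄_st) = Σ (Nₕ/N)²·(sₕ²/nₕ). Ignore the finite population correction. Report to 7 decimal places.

0.0006218

N = 120047. Term for each stratum: Wₕ²sₕ²/nₕ.
Var(x̄_st) = 0.0003010469 + 0.0003207654 = 0.0006218123 → 0.0006218.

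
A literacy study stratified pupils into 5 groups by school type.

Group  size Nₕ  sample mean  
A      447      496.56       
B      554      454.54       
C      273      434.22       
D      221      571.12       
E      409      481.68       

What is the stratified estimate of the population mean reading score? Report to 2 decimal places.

480.85

N = 447 + 554 + 273 + 221 + 409 = 1904.
Overall mean = Σ (Nₕ/N)·x̄ₕ — weight by population share, not a simple average.
Σ Nₕx̄ₕ = 447·496.56 + 554·454.54 + 273·434.22 + 221·571.12 + 409·481.68 = 221962.32 + 251815.16 + 118542.06 + 126217.52 + 197007.12 = 915544.18.
Divide by N: 915544.18 / 1904 = 480.8530... → 480.85.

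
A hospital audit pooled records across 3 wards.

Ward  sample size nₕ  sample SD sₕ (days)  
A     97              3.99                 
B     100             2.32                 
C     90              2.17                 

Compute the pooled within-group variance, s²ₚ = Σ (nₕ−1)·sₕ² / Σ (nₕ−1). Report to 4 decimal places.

8.7334

Degrees of freedom: 96 + 99 + 89 = 284.
Σ(nₕ−1)sₕ² = 96·15.9201 + 99·5.3824 + 89·4.7089 = 2480.2793.
s²ₚ = 2480.2793 / 284 = 8.733378... → 8.7334.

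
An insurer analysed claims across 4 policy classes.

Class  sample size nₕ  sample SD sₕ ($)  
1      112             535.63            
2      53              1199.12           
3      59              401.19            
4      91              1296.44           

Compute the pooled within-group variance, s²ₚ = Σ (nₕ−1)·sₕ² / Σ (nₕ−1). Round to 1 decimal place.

Degrees of freedom: 111 + 52 + 58 + 90 = 311.
Σ(nₕ−1)sₕ² = 111·286899.4969 + 52·1437888.7744 + 58·160953.4161 + 90·1680756.6736 = 267219459.1825.
s²ₚ = 267219459.1825 / 311 = 859226.557... → 859226.6.

859226.6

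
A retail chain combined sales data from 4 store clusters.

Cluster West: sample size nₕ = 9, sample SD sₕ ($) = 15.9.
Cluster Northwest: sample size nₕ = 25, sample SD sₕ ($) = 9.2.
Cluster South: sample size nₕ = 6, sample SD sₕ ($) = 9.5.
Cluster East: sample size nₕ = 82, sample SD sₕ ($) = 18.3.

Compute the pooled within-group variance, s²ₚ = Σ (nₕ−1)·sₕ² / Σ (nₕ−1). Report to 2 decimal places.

268.06

Degrees of freedom: 8 + 24 + 5 + 81 = 118.
Σ(nₕ−1)sₕ² = 8·252.81 + 24·84.64 + 5·90.25 + 81·334.89 = 31631.18.
s²ₚ = 31631.18 / 118 = 268.0608... → 268.06.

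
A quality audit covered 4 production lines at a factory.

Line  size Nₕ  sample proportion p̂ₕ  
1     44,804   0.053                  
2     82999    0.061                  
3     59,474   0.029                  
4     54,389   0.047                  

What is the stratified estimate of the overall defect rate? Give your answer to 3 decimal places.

N = 44804 + 82999 + 59474 + 54389 = 241666.
Overall proportion = Σ (Nₕ/N)·p̂ₕ.
Σ Nₕp̂ₕ = 2374.612 + 5062.939 + 1724.746 + 2556.283 = 11718.58.
11718.58 / 241666 = 0.04849... → 0.048.

0.048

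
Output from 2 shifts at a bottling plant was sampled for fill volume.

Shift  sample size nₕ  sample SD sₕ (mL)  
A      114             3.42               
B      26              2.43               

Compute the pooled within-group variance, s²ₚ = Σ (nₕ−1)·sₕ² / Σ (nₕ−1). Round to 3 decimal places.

10.647

A: (114−1)·3.42² = 113·11.6964 = 1321.6932
B: (26−1)·2.43² = 25·5.9049 = 147.6225
Numerator = 1469.3157; denominator = Σ(nₕ−1) = 138.
s²ₚ = 1469.3157/138 = 10.64722... → 10.647.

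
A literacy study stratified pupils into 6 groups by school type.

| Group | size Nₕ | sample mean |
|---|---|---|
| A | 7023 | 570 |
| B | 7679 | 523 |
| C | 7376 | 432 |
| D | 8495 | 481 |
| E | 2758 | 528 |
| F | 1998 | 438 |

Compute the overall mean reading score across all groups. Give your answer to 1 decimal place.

498.8

N = 7023 + 7679 + 7376 + 8495 + 2758 + 1998 = 35329.
The stratified mean weights each stratum mean by its population share Nₕ/N.
Σ Nₕx̄ₕ = 7023·570 + 7679·523 + 7376·432 + 8495·481 + 2758·528 + 1998·438 = 4003110 + 4016117 + 3186432 + 4086095 + 1456224 + 875124 = 17623102.
Divide by N: 17623102 / 35329 = 498.828... → 498.8.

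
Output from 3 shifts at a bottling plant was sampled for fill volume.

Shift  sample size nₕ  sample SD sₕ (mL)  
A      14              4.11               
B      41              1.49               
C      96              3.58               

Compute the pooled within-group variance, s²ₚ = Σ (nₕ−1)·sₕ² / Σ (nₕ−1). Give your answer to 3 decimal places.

10.311

Degrees of freedom: 13 + 40 + 95 = 148.
Σ(nₕ−1)sₕ² = 13·16.8921 + 40·2.2201 + 95·12.8164 = 1525.9593.
s²ₚ = 1525.9593 / 148 = 10.31054... → 10.311.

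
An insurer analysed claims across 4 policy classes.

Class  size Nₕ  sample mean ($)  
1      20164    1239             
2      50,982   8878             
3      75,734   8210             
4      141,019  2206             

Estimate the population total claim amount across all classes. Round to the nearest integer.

Population total = Σ Nₕ·x̄ₕ (each stratum's size times its mean).
20164·1239 + 50982·8878 + 75734·8210 + 141019·2206 = 24983196 + 452618196 + 621776140 + 311087914 = 1410465446.

1410465446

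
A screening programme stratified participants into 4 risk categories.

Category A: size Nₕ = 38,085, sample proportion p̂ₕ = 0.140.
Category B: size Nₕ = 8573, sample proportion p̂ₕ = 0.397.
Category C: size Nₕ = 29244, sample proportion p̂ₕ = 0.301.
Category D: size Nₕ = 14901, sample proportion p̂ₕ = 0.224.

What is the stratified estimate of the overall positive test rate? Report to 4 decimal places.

N = 38085 + 8573 + 29244 + 14901 = 90803.
Overall proportion = Σ (Nₕ/N)·p̂ₕ.
Σ Nₕp̂ₕ = 5331.9 + 3403.481 + 8802.444 + 3337.824 = 20875.649.
20875.649 / 90803 = 0.229900... → 0.2299.

0.2299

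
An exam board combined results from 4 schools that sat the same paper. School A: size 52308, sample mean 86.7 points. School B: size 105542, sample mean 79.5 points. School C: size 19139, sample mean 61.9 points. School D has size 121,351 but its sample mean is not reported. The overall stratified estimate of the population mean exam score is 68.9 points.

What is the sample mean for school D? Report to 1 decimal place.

53.1

Σ Nₕx̄ₕ = N·μ, so 121351·x̄_D = 298340·68.9 − (52308·86.7 + 105542·79.5 + 19139·61.9).
= 20555626 − 14110396.7 = 6445229.3.
x̄_D = 6445229.3 / 121351 = 53.112... → 53.1.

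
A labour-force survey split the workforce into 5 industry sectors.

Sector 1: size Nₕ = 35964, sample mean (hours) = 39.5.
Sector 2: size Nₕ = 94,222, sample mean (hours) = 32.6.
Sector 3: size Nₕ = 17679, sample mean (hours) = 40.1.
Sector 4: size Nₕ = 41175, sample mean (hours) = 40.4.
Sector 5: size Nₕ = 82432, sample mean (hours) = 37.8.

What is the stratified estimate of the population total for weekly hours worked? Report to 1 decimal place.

1: 35964·39.5 = 1420578
2: 94222·32.6 = 3071637.2
3: 17679·40.1 = 708927.9
4: 41175·40.4 = 1663470
5: 82432·37.8 = 3115929.6
τ̂ = Σ Nₕx̄ₕ = 9980542.7.

9980542.7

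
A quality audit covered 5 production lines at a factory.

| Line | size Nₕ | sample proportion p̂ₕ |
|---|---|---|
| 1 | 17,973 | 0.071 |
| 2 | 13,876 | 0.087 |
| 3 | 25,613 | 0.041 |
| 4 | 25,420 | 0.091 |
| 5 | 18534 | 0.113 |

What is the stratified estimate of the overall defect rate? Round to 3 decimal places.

0.078

N = 17973 + 13876 + 25613 + 25420 + 18534 = 101416.
Overall proportion = Σ (Nₕ/N)·p̂ₕ.
Σ Nₕp̂ₕ = 1276.083 + 1207.212 + 1050.133 + 2313.22 + 2094.342 = 7940.99.
7940.99 / 101416 = 0.07830... → 0.078.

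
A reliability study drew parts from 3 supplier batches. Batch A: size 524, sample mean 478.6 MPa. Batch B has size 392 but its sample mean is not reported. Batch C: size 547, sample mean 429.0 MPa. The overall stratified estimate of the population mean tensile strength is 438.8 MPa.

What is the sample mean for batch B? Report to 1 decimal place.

399.3

Σ Nₕx̄ₕ = N·μ, so 392·x̄_B = 1463·438.8 − (524·478.6 + 547·429.0).
= 641964.4 − 485449.4 = 156515.
x̄_B = 156515 / 392 = 399.273... → 399.3.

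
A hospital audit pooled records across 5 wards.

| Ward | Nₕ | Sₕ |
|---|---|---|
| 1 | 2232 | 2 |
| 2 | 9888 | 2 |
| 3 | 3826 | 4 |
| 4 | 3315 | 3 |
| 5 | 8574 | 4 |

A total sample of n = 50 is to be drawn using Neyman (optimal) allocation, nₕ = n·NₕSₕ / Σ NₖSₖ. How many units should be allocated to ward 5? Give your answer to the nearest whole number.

Σ NₕSₕ = 2232·2 + 9888·2 + 3826·4 + 3315·3 + 8574·4 = 83785.
Share for 5: 34296/83785 = 0.40933.
n_5 = 50 × 0.40933 = 20.467... → 20.

20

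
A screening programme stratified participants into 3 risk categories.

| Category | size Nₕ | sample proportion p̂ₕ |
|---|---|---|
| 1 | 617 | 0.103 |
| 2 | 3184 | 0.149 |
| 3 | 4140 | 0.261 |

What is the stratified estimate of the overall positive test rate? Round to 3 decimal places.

N = 617 + 3184 + 4140 = 7941.
Overall proportion = Σ (Nₕ/N)·p̂ₕ.
Σ Nₕp̂ₕ = 63.551 + 474.416 + 1080.54 = 1618.507.
1618.507 / 7941 = 0.20382... → 0.204.

0.204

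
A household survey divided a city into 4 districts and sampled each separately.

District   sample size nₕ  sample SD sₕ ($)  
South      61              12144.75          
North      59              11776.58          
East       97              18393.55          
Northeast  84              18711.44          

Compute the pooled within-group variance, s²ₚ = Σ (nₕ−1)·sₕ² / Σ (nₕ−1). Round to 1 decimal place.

264082027.0

Degrees of freedom: 60 + 58 + 96 + 83 = 297.
Σ(nₕ−1)sₕ² = 60·147494952.5625 + 58·138687836.4964 + 96·338322681.6025 + 83·350117986.8736 = 78432362014.89.
s²ₚ = 78432362014.89 / 297 = 264082026.986... → 264082027.0.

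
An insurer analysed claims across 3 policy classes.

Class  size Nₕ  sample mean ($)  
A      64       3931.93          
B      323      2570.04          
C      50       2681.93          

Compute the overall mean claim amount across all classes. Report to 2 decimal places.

2782.30

N = 437; weights Wₕ = Nₕ/N = (0.1465, 0.7391, 0.1144).
x̄_st = Σ Wₕ·x̄ₕ = 0.1465·3931.93 + 0.7391·2570.04 + 0.1144·2681.93 ≈ 2782.2951...
→ 2782.30.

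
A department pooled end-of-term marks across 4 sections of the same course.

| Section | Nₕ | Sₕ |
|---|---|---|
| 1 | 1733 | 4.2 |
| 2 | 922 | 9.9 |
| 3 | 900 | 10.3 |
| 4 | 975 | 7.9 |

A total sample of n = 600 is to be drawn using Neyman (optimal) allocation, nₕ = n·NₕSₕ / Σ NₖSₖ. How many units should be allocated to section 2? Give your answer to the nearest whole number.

164

1: NₕSₕ = 1733·4.2 = 7278.6
2: NₕSₕ = 922·9.9 = 9127.8
3: NₕSₕ = 900·10.3 = 9270
4: NₕSₕ = 975·7.9 = 7702.5
Σ NₕSₕ = 33378.9.
n_2 = 600·9127.8/33378.9 = 164.076... → 164.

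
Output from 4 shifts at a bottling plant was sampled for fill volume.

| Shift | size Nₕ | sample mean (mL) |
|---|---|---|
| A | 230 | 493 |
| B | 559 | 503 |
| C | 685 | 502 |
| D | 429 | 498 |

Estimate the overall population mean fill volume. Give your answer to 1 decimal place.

500.3

N = 1903; weights Wₕ = Nₕ/N = (0.1209, 0.2937, 0.3600, 0.2254).
x̄_st = Σ Wₕ·x̄ₕ = 0.1209·493 + 0.2937·503 + 0.3600·502 + 0.2254·498 ≈ 500.304...
→ 500.3.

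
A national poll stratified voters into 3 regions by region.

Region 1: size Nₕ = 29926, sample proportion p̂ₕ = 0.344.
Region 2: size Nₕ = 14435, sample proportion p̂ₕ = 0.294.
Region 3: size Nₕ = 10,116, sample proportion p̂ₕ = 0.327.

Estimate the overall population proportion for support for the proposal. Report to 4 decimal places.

0.3276

Wₕ = Nₕ/N with N = 54477: 0.5493, 0.2650, 0.1857.
p̂_st = 0.5493·0.344 + 0.2650·0.294 + 0.1857·0.327 ≈ 0.327595... → 0.3276.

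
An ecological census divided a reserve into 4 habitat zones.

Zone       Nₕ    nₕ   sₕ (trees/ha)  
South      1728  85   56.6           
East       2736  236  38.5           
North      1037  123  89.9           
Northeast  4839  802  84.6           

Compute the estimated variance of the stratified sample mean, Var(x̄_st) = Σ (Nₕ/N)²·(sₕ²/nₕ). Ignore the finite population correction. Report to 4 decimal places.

N = 10340. Term for each stratum: Wₕ²sₕ²/nₕ.
Var(x̄_st) = 1.0525927 + 0.4397447 + 0.6608923 + 1.9545038 = 4.1077335 → 4.1077.

4.1077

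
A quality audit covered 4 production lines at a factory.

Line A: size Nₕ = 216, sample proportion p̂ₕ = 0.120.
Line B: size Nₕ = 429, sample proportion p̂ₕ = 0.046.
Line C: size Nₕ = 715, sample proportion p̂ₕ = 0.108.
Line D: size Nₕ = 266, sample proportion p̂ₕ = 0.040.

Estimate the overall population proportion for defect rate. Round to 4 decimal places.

N = 216 + 429 + 715 + 266 = 1626.
Overall proportion = Σ (Nₕ/N)·p̂ₕ.
Σ Nₕp̂ₕ = 25.92 + 19.734 + 77.22 + 10.64 = 133.514.
133.514 / 1626 = 0.082112... → 0.0821.

0.0821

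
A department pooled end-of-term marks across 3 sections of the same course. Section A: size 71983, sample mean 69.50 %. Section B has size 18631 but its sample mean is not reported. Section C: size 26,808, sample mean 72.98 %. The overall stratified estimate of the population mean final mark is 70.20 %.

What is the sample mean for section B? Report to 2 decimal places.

Σ Nₕx̄ₕ = N·μ, so 18631·x̄_B = 117422·70.20 − (71983·69.50 + 26808·72.98).
= 8243024.4 − 6959266.34 = 1283758.06.
x̄_B = 1283758.06 / 18631 = 68.9044... → 68.90.

68.90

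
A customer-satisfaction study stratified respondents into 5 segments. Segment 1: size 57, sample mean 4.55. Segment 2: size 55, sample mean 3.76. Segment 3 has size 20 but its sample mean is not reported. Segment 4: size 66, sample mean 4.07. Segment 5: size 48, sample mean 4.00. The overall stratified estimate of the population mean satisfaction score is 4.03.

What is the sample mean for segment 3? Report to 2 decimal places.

3.23

Σ Nₕx̄ₕ = N·μ, so 20·x̄_3 = 246·4.03 − (57·4.55 + 55·3.76 + 66·4.07 + 48·4.00).
= 991.38 − 926.77 = 64.61.
x̄_3 = 64.61 / 20 = 3.2305 → 3.23.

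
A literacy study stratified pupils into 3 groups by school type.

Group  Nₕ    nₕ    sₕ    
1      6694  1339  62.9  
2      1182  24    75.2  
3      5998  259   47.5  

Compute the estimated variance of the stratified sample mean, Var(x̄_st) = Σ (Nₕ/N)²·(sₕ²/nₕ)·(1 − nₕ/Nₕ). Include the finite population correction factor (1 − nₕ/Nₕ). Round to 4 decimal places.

N = 13874; Wₕ = Nₕ/N.
group 1: (6694/13874)²·62.9²/1339·(1 − 1339/6694) = 0.5502531
group 2: (1182/13874)²·75.2²/24·(1 − 24/1182) = 1.6755103
group 3: (5998/13874)²·47.5²/259·(1 − 259/5998) = 1.5578540
Sum = 3.7836174 → 3.7836.

3.7836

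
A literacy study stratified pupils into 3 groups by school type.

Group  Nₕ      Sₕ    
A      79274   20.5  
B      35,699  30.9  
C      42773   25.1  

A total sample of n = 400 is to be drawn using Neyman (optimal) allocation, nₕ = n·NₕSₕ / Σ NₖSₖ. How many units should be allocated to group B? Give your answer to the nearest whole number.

A: NₕSₕ = 79274·20.5 = 1625117
B: NₕSₕ = 35699·30.9 = 1103099.1
C: NₕSₕ = 42773·25.1 = 1073602.3
Σ NₕSₕ = 3801818.4.
n_B = 400·1103099.1/3801818.4 = 116.060... → 116.

116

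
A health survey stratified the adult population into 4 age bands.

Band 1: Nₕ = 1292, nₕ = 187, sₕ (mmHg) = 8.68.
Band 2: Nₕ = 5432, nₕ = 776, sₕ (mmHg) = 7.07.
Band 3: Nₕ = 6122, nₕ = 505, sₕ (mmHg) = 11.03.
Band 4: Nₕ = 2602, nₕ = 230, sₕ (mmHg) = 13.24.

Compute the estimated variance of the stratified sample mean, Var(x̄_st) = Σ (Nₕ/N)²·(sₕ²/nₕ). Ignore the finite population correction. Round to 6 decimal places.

0.070241

N = 15448; Wₕ = Nₕ/N.
band 1: (1292/15448)²·8.68²/187 = 0.002818242
band 2: (5432/15448)²·7.07²/776 = 0.007964382
band 3: (6122/15448)²·11.03²/505 = 0.037835700
band 4: (2602/15448)²·13.24²/230 = 0.021623112
Sum = 0.070241437 → 0.070241.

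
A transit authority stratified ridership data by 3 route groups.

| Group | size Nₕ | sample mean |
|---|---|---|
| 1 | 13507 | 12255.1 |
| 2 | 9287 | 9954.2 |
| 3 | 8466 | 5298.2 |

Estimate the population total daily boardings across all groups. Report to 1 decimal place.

1: 13507·12255.1 = 165529635.7
2: 9287·9954.2 = 92444655.4
3: 8466·5298.2 = 44854561.2
τ̂ = Σ Nₕx̄ₕ = 302828852.3.

302828852.3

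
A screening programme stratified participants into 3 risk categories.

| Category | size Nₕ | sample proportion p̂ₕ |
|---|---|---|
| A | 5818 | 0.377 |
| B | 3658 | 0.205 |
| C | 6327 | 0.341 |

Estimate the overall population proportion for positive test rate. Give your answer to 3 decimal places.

0.323

Wₕ = Nₕ/N with N = 15803: 0.3682, 0.2315, 0.4004.
p̂_st = 0.3682·0.377 + 0.2315·0.205 + 0.4004·0.341 ≈ 0.32277... → 0.323.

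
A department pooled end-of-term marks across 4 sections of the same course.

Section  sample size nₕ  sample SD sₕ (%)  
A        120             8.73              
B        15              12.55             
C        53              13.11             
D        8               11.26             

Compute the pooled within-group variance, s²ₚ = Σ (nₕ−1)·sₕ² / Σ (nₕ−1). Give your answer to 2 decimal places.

A: (120−1)·8.73² = 119·76.2129 = 9069.3351
B: (15−1)·12.55² = 14·157.5025 = 2205.035
C: (53−1)·13.11² = 52·171.8721 = 8937.3492
D: (8−1)·11.26² = 7·126.7876 = 887.5132
Numerator = 21099.2325; denominator = Σ(nₕ−1) = 192.
s²ₚ = 21099.2325/192 = 109.8918... → 109.89.

109.89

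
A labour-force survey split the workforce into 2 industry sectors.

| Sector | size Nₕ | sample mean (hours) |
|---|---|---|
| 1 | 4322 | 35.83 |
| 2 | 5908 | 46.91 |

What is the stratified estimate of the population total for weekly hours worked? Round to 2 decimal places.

432001.54

1: 4322·35.83 = 154857.26
2: 5908·46.91 = 277144.28
τ̂ = Σ Nₕx̄ₕ = 432001.54.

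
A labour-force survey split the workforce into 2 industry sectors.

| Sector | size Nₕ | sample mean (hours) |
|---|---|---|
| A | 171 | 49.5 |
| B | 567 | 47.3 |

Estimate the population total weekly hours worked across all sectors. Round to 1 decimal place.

35283.6

A: 171·49.5 = 8464.5
B: 567·47.3 = 26819.1
τ̂ = Σ Nₕx̄ₕ = 35283.6.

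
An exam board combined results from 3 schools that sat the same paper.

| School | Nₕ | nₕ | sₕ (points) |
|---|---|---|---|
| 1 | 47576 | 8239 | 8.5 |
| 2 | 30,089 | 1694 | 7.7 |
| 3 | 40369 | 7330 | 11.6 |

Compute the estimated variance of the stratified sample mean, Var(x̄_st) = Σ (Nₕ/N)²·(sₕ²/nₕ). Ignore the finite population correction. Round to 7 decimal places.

0.0058464

N = 118034; Wₕ = Nₕ/N.
school 1: (47576/118034)²·8.5²/8239 = 0.0014247050
school 2: (30089/118034)²·7.7²/1694 = 0.0022744129
school 3: (40369/118034)²·11.6²/7330 = 0.0021473050
Sum = 0.0058464229 → 0.0058464.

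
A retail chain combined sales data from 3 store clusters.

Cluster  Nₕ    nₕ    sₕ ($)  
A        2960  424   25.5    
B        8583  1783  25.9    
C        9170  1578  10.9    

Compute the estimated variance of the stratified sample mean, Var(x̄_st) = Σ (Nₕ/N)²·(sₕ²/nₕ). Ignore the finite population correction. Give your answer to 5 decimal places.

N = 20713. Term for each stratum: Wₕ²sₕ²/nₕ.
Var(x̄_st) = 0.03131929 + 0.06460117 + 0.01475702 = 0.11067748 → 0.11068.

0.11068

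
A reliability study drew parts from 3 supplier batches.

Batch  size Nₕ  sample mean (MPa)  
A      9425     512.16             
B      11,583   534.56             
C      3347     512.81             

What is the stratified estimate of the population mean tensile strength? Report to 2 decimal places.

x̄_st = (Σ Nₕx̄ₕ) / (Σ Nₕ) = (9425·512.16 + 11583·534.56 + 3347·512.81) / 24355
= 12735291.55 / 24355 = 522.9025... → 522.90.

522.90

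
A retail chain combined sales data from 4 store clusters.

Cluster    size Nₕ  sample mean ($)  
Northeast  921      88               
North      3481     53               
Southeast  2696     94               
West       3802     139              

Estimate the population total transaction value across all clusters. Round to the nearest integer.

1047443

Northeast: 921·88 = 81048
North: 3481·53 = 184493
Southeast: 2696·94 = 253424
West: 3802·139 = 528478
τ̂ = Σ Nₕx̄ₕ = 1047443.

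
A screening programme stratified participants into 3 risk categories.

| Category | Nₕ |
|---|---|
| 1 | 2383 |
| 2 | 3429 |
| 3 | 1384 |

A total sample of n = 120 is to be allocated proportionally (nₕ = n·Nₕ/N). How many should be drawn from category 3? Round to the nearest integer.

23

N = 2383 + 3429 + 1384 = 7196.
n_3 = 120·1384/7196 = 23.079... → 23.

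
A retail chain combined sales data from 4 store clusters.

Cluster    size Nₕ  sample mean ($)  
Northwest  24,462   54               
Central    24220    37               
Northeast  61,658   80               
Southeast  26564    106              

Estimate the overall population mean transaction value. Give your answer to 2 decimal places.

N = 24462 + 24220 + 61658 + 26564 = 136904.
Weight each subgroup mean by Nₕ/N and sum.
Σ Nₕx̄ₕ = 24462·54 + 24220·37 + 61658·80 + 26564·106 = 1320948 + 896140 + 4932640 + 2815784 = 9965512.
Divide by N: 9965512 / 136904 = 72.7920... → 72.79.

72.79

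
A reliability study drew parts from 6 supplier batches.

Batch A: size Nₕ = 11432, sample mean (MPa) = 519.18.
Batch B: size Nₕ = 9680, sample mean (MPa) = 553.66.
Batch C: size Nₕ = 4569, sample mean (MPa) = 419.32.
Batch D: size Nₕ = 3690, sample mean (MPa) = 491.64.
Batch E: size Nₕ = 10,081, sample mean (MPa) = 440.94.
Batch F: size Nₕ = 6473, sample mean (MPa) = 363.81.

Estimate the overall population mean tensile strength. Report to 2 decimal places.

x̄_st = (Σ Nₕx̄ₕ) / (Σ Nₕ) = (11432·519.18 + 9680·553.66 + 4569·419.32 + 3690·491.64 + 10081·440.94 + 6473·363.81) / 45925
= 21824777.51 / 45925 = 475.2265... → 475.23.

475.23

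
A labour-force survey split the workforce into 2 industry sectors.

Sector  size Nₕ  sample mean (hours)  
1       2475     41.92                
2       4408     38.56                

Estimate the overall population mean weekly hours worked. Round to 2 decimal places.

39.77

N = 6883; weights Wₕ = Nₕ/N = (0.3596, 0.6404).
x̄_st = Σ Wₕ·x̄ₕ = 0.3596·41.92 + 0.6404·38.56 ≈ 39.7682...
→ 39.77.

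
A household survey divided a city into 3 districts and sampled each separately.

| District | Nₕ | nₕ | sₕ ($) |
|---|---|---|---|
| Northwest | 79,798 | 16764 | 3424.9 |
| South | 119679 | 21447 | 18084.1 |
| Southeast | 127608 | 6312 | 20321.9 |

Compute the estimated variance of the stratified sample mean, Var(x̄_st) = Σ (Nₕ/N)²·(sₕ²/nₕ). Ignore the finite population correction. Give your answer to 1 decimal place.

12041.7

N = 327085. Term for each stratum: Wₕ²sₕ²/nₕ.
Var(x̄_st) = 41.6467 + 2041.4648 + 9958.5516 = 12041.6631 → 12041.7.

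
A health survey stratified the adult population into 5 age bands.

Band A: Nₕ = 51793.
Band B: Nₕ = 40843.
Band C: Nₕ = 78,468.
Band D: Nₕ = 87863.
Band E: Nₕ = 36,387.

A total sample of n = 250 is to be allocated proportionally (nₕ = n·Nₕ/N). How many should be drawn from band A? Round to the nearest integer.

44

N = 51793 + 40843 + 78468 + 87863 + 36387 = 295354.
n_A = 250·51793/295354 = 43.840... → 44.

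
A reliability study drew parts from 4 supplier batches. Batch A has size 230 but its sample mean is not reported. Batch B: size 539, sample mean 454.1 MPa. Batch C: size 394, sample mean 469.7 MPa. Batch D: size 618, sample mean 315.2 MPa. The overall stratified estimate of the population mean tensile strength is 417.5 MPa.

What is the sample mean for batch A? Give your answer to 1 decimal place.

517.2

N = 230 + 539 + 394 + 618 = 1781.
Overall total = μ·N = 417.5·1781 = 743567.5.
Subtract the known strata: 539·454.1 + 394·469.7 + 618·315.2 = 624615.3.
Remaining total for batch A: 743567.5 − 624615.3 = 118952.2.
Divide by its size: 118952.2 / 230 = 517.183... → 517.2.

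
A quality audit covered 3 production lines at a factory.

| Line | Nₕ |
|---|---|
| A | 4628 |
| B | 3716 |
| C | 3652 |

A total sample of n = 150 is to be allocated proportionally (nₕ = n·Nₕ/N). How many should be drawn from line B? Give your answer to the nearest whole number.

N = 4628 + 3716 + 3652 = 11996.
n_B = 150·3716/11996 = 46.465... → 46.

46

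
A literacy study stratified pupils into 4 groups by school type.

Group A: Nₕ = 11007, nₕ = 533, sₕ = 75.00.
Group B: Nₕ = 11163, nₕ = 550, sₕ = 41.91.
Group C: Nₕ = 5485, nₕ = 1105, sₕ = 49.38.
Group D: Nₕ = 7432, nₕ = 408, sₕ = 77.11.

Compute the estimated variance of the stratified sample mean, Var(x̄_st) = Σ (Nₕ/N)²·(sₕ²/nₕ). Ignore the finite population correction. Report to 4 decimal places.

N = 35087. Term for each stratum: Wₕ²sₕ²/nₕ.
Var(x̄_st) = 1.0385820 + 0.3232526 + 0.0539263 + 0.6538531 = 2.0696139 → 2.0696.

2.0696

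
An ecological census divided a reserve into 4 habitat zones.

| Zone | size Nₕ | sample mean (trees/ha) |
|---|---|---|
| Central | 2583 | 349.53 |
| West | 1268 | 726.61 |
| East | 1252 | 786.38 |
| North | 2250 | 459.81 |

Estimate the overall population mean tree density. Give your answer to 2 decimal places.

N = 7353; weights Wₕ = Nₕ/N = (0.3513, 0.1724, 0.1703, 0.3060).
x̄_st = Σ Wₕ·x̄ₕ = 0.3513·349.53 + 0.1724·726.61 + 0.1703·786.38 + 0.3060·459.81 ≈ 522.6843...
→ 522.68.

522.68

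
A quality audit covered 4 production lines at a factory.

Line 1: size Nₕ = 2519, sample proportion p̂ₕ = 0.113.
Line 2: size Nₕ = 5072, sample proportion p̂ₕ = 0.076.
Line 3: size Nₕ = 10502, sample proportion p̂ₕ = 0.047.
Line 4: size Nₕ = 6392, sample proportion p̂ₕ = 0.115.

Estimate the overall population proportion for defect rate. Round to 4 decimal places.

0.0775

Wₕ = Nₕ/N with N = 24485: 0.1029, 0.2071, 0.4289, 0.2611.
p̂_st = 0.1029·0.113 + 0.2071·0.076 + 0.4289·0.047 + 0.2611·0.115 ≈ 0.077549... → 0.0775.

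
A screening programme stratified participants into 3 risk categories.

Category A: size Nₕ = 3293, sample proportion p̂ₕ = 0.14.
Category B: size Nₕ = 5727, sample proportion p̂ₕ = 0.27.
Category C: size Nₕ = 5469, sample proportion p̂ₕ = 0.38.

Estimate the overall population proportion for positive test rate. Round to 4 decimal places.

0.2820

Wₕ = Nₕ/N with N = 14489: 0.2273, 0.3953, 0.3775.
p̂_st = 0.2273·0.14 + 0.3953·0.27 + 0.3775·0.38 ≈ 0.281975... → 0.2820.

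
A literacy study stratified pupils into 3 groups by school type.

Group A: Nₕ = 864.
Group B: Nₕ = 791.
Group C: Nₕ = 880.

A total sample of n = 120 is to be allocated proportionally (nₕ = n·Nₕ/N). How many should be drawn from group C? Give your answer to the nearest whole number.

42

Share of group C = 880/2535 = 0.34714.
Allocate 120 × 0.34714 = 41.657... → 42.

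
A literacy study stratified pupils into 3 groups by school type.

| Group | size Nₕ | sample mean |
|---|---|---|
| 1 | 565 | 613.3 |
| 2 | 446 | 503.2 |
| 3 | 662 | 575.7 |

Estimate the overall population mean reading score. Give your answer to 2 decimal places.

569.07

N = 565 + 446 + 662 = 1673.
Overall mean = Σ (Nₕ/N)·x̄ₕ — weight by population share, not a simple average.
Σ Nₕx̄ₕ = 565·613.3 + 446·503.2 + 662·575.7 = 346514.5 + 224427.2 + 381113.4 = 952055.1.
Divide by N: 952055.1 / 1673 = 569.0706... → 569.07.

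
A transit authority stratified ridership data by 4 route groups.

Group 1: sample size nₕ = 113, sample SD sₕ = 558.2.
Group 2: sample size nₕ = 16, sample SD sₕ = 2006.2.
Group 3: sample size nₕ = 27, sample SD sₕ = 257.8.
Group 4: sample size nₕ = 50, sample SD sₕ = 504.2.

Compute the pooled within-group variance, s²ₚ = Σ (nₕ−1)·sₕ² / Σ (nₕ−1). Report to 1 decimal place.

Degrees of freedom: 112 + 15 + 26 + 49 = 202.
Σ(nₕ−1)sₕ² = 112·311587.24 + 15·4024838.44 + 26·66460.84 + 49·254217.64 = 109454993.68.
s²ₚ = 109454993.68 / 202 = 541856.404... → 541856.4.

541856.4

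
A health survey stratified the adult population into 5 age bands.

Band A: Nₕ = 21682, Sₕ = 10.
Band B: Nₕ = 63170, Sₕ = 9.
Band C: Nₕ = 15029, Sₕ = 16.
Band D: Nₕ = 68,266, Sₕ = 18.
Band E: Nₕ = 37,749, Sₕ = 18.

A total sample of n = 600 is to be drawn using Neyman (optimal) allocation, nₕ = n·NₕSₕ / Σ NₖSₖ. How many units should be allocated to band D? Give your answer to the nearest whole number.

251

Σ NₕSₕ = 21682·10 + 63170·9 + 15029·16 + 68266·18 + 37749·18 = 2934084.
Share for D: 1228788/2934084 = 0.41880.
n_D = 600 × 0.41880 = 251.279... → 251.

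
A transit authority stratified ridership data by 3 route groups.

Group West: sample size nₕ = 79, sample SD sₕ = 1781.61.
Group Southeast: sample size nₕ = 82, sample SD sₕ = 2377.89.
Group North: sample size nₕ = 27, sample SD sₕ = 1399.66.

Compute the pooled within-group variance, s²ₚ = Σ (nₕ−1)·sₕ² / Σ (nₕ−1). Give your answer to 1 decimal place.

Degrees of freedom: 78 + 81 + 26 = 185.
Σ(nₕ−1)sₕ² = 78·3174134.1921 + 81·5654360.8521 + 26·1959048.1156 = 756520947.0095.
s²ₚ = 756520947.0095 / 185 = 4089302.416... → 4089302.4.

4089302.4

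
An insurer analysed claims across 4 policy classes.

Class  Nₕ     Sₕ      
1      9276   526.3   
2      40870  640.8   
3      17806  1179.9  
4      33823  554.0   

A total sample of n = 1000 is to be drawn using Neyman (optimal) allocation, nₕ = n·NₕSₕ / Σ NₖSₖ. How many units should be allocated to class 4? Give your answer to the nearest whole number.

265

Σ NₕSₕ = 9276·526.3 + 40870·640.8 + 17806·1179.9 + 33823·554.0 = 70818696.2.
Share for 4: 18737942/70818696.2 = 0.26459.
n_4 = 1000 × 0.26459 = 264.590... → 265.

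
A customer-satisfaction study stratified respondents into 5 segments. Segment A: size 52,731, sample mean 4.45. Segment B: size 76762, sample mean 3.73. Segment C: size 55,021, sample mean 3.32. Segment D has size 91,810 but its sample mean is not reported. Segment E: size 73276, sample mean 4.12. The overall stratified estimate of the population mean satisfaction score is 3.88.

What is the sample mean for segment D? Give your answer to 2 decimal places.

Σ Nₕx̄ₕ = N·μ, so 91810·x̄_D = 349600·3.88 − (52731·4.45 + 76762·3.73 + 55021·3.32 + 73276·4.12).
= 1356448 − 1005542.05 = 350905.95.
x̄_D = 350905.95 / 91810 = 3.8221... → 3.82.

3.82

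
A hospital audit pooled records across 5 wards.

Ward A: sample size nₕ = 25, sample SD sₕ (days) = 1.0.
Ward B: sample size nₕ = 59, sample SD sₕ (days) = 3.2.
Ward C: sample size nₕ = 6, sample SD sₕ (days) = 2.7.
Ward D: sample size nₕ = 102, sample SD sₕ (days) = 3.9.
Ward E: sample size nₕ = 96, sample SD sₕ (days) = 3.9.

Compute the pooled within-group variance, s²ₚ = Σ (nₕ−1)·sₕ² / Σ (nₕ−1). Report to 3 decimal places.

Degrees of freedom: 24 + 58 + 5 + 101 + 95 = 283.
Σ(nₕ−1)sₕ² = 24·1 + 58·10.24 + 5·7.29 + 101·15.21 + 95·15.21 = 3635.53.
s²ₚ = 3635.53 / 283 = 12.84640... → 12.846.

12.846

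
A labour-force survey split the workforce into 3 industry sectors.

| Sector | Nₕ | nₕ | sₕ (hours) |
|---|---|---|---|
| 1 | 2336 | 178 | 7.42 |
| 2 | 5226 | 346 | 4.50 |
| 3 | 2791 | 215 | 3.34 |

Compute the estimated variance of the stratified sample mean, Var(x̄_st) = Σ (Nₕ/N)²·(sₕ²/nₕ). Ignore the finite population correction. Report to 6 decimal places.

0.034431

N = 10353; Wₕ = Nₕ/N.
sector 1: (2336/10353)²·7.42²/178 = 0.015747117
sector 2: (5226/10353)²·4.50²/346 = 0.014912667
sector 3: (2791/10353)²·3.34²/215 = 0.003770871
Sum = 0.034430655 → 0.034431.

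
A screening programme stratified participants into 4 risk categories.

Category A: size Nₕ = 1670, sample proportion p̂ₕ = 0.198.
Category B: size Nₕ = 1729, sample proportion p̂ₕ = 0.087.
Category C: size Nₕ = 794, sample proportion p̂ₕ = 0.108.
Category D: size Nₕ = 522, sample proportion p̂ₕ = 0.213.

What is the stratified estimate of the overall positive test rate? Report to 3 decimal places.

0.144

N = 1670 + 1729 + 794 + 522 = 4715.
Overall proportion = Σ (Nₕ/N)·p̂ₕ.
Σ Nₕp̂ₕ = 330.66 + 150.423 + 85.752 + 111.186 = 678.021.
678.021 / 4715 = 0.14380... → 0.144.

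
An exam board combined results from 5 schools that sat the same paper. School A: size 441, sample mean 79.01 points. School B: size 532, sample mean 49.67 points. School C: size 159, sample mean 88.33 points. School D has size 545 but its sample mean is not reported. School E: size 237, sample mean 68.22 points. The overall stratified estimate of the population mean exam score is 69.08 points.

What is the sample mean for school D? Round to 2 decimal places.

74.75

N = 441 + 532 + 159 + 545 + 237 = 1914.
Overall total = μ·N = 69.08·1914 = 132219.12.
Subtract the known strata: 441·79.01 + 532·49.67 + 159·88.33 + 237·68.22 = 91480.46.
Remaining total for school D: 132219.12 − 91480.46 = 40738.66.
Divide by its size: 40738.66 / 545 = 74.7498... → 74.75.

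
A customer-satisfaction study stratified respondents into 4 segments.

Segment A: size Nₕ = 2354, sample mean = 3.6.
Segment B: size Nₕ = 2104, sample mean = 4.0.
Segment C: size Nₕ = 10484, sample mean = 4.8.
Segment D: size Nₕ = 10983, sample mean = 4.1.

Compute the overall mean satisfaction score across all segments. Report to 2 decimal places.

4.33

N = 2354 + 2104 + 10484 + 10983 = 25925.
Weight each subgroup mean by Nₕ/N and sum.
Σ Nₕx̄ₕ = 2354·3.6 + 2104·4.0 + 10484·4.8 + 10983·4.1 = 8474.4 + 8416 + 50323.2 + 45030.3 = 112243.9.
Divide by N: 112243.9 / 25925 = 4.3296... → 4.33.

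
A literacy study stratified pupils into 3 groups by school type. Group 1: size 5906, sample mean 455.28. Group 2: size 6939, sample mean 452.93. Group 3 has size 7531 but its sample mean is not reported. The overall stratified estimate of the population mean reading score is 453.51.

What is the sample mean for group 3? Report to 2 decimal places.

Σ Nₕx̄ₕ = N·μ, so 7531·x̄_3 = 20376·453.51 − (5906·455.28 + 6939·452.93).
= 9240719.76 − 5831764.95 = 3408954.81.
x̄_3 = 3408954.81 / 7531 = 452.6563... → 452.66.

452.66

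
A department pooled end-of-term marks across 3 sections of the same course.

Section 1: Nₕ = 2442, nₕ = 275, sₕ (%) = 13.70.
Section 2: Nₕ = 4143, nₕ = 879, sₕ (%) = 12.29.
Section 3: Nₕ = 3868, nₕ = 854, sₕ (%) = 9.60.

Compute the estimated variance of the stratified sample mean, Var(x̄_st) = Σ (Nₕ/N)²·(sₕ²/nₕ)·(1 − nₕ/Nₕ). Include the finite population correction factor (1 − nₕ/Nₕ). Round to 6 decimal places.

0.065835

N = 10453. Term for each stratum: Wₕ²sₕ²/nₕ·(1−nₕ/Nₕ).
Var(x̄_st) = 0.033054539 + 0.021266601 + 0.011514164 = 0.065835304 → 0.065835.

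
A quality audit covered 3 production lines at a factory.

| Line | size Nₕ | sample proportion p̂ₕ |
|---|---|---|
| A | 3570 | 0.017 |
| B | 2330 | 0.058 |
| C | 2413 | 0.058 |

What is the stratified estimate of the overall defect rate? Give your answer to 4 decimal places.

0.0404

N = 3570 + 2330 + 2413 = 8313.
Overall proportion = Σ (Nₕ/N)·p̂ₕ.
Σ Nₕp̂ₕ = 60.69 + 135.14 + 139.954 = 335.784.
335.784 / 8313 = 0.040393... → 0.0404.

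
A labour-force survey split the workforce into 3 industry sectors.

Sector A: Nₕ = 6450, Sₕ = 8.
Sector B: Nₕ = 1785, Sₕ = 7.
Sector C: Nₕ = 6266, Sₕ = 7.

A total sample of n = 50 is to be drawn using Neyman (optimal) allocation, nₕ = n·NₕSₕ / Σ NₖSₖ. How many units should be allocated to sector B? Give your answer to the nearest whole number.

6

A: NₕSₕ = 6450·8 = 51600
B: NₕSₕ = 1785·7 = 12495
C: NₕSₕ = 6266·7 = 43862
Σ NₕSₕ = 107957.
n_B = 50·12495/107957 = 5.787... → 6.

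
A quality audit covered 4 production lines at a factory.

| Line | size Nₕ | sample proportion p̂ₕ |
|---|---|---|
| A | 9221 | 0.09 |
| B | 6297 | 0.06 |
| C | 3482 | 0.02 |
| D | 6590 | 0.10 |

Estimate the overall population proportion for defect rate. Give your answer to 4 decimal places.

Wₕ = Nₕ/N with N = 25590: 0.3603, 0.2461, 0.1361, 0.2575.
p̂_st = 0.3603·0.09 + 0.2461·0.06 + 0.1361·0.02 + 0.2575·0.10 ≈ 0.075668... → 0.0757.

0.0757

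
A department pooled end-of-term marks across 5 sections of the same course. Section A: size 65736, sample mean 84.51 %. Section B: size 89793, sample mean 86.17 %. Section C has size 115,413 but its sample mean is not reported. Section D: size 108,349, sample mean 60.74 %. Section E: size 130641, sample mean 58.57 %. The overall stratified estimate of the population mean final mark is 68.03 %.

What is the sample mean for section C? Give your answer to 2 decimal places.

62.08

Σ Nₕx̄ₕ = N·μ, so 115413·x̄_C = 509932·68.03 − (65736·84.51 + 89793·86.17 + 108349·60.74 + 130641·58.57).
= 34690673.96 − 27525573.8 = 7165100.16.
x̄_C = 7165100.16 / 115413 = 62.0823... → 62.08.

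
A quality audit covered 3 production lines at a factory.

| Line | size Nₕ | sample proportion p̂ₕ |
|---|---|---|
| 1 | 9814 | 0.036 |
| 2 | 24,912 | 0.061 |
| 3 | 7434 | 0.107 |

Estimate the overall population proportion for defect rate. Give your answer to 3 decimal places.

0.063

Wₕ = Nₕ/N with N = 42160: 0.2328, 0.5909, 0.1763.
p̂_st = 0.2328·0.036 + 0.5909·0.061 + 0.1763·0.107 ≈ 0.06329... → 0.063.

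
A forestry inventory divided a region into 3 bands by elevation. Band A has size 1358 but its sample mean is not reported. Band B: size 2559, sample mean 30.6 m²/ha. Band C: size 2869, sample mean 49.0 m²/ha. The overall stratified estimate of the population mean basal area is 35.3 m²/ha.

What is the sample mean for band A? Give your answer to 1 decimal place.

15.2

N = 1358 + 2559 + 2869 = 6786.
Overall total = μ·N = 35.3·6786 = 239545.8.
Subtract the known strata: 2559·30.6 + 2869·49.0 = 218886.4.
Remaining total for band A: 239545.8 − 218886.4 = 20659.4.
Divide by its size: 20659.4 / 1358 = 15.213... → 15.2.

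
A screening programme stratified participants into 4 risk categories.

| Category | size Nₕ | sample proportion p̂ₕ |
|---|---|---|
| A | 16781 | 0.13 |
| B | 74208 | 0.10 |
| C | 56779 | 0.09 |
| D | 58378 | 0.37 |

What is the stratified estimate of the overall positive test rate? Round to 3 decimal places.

Wₕ = Nₕ/N with N = 206146: 0.0814, 0.3600, 0.2754, 0.2832.
p̂_st = 0.0814·0.13 + 0.3600·0.10 + 0.2754·0.09 + 0.2832·0.37 ≈ 0.17615... → 0.176.

0.176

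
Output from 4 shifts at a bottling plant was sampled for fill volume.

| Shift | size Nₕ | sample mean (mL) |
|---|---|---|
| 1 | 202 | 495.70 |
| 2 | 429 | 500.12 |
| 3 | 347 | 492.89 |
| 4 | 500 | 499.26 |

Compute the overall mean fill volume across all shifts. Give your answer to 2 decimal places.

x̄_st = (Σ Nₕx̄ₕ) / (Σ Nₕ) = (202·495.70 + 429·500.12 + 347·492.89 + 500·499.26) / 1478
= 735345.71 / 1478 = 497.5275... → 497.53.

497.53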